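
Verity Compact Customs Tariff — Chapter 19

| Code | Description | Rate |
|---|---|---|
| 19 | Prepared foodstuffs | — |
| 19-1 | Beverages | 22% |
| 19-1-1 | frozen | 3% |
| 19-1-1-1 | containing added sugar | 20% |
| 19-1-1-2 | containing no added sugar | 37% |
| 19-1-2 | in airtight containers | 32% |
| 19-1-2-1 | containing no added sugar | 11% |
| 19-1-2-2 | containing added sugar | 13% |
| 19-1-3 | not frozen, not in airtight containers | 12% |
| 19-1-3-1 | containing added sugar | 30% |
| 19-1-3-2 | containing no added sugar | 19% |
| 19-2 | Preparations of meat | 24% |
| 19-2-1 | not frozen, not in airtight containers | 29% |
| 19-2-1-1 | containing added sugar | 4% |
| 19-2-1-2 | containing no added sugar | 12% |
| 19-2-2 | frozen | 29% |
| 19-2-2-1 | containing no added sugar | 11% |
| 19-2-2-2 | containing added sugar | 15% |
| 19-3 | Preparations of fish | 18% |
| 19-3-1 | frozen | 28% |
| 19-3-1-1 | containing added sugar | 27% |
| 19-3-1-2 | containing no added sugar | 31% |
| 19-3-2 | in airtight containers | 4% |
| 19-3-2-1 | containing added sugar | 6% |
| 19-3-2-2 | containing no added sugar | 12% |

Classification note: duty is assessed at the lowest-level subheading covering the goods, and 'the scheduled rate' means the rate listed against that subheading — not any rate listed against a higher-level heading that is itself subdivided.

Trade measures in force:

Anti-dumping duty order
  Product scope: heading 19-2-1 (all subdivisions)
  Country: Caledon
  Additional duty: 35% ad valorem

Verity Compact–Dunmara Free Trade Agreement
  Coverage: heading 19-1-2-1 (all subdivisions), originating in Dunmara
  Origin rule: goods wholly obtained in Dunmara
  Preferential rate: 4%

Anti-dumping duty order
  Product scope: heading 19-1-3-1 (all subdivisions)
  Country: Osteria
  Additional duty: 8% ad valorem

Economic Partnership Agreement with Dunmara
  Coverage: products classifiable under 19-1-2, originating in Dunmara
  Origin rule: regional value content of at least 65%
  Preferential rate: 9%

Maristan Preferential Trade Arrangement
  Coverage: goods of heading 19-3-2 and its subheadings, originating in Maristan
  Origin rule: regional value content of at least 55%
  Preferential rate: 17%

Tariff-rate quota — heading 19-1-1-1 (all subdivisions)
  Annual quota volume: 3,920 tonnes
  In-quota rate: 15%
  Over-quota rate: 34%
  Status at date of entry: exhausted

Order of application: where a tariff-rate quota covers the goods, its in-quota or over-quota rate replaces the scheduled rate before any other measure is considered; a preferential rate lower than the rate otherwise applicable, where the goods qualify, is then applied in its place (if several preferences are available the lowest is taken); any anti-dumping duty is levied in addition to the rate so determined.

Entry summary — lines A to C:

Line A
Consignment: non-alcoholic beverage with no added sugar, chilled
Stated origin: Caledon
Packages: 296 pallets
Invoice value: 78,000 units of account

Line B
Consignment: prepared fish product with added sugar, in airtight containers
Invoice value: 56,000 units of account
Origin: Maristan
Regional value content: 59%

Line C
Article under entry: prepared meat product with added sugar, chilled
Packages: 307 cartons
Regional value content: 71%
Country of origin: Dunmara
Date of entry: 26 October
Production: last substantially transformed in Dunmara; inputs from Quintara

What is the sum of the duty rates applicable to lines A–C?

Line A: non-alcoholic beverage → 19-1; chilled → 19-1-3; with no added sugar → 19-1-3-2. Scheduled 19%. No special measure applies. → 19%.
Line B: prepared fish product → 19-3; in airtight containers → 19-3-2; with added sugar → 19-3-2-1. Scheduled 6%. Maristan agreement on 19-3-2: RVC ≥ 55% → 17% available; preference 17% not lower than 6% → no reduction. → 6%.
Line C: prepared meat product → 19-2; chilled → 19-2-1; with added sugar → 19-2-1-1. Scheduled 4%. Dunmara agreement on 19-1-2-1: 19-2-1-1 not covered; Dunmara agreement on 19-1-2: 19-2-1-1 not covered. → 4%.
Sum: 19% + 6% + 4% = 29%.

29%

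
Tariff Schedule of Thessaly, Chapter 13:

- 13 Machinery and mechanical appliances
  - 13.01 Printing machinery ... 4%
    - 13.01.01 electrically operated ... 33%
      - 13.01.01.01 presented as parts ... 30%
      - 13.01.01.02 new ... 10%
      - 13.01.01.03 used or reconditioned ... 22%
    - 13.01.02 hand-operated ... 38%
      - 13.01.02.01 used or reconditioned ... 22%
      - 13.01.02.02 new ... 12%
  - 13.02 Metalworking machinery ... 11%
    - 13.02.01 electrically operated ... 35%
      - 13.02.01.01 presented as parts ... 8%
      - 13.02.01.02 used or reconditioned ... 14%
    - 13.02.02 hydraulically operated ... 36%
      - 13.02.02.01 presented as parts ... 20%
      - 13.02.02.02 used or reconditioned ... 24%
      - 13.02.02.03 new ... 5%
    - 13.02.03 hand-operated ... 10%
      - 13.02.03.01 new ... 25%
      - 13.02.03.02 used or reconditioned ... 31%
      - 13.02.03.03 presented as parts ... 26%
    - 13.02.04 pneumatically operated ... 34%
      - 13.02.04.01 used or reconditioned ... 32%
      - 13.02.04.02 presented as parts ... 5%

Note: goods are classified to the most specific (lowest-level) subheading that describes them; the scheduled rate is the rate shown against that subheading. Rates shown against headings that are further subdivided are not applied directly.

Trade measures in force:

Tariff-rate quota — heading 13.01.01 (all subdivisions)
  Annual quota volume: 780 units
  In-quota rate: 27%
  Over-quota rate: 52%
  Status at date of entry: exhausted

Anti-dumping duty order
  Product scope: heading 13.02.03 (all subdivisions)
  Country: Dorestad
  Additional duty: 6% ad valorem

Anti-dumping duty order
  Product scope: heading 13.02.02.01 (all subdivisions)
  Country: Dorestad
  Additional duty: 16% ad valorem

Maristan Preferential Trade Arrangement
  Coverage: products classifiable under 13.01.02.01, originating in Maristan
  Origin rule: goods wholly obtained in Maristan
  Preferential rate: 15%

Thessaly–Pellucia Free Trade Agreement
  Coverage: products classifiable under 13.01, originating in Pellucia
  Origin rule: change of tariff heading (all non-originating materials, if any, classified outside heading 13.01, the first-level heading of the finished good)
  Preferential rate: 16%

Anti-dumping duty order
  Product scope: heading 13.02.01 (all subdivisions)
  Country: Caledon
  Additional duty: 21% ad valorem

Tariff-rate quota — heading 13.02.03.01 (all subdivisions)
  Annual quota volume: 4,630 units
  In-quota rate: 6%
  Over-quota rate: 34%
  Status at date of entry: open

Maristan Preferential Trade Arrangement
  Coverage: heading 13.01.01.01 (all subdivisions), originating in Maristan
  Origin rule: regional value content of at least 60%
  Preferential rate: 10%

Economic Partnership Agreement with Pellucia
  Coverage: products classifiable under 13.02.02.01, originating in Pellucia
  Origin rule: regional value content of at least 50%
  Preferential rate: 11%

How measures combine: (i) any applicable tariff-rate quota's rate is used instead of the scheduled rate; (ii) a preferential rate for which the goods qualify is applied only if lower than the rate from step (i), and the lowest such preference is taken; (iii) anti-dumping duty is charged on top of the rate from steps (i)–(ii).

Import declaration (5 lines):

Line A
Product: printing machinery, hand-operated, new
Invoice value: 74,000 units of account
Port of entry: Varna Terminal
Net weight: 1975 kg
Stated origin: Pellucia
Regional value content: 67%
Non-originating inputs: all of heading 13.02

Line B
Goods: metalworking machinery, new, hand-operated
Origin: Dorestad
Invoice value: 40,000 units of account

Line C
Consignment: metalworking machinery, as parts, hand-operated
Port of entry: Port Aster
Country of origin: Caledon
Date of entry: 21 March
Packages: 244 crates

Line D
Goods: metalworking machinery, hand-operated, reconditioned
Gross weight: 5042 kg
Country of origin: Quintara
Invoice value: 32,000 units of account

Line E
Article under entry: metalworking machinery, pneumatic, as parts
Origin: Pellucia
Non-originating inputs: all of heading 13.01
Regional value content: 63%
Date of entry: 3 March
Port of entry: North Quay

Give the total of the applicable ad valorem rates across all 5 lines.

86%

Line A: printing → 13.01; hand-operated → 13.01.02; new → 13.01.02.02. Scheduled 12%. Pellucia agreement on 13.01: CTH met → 16% available; Pellucia agreement on 13.02.02.01: 13.01.02.02 not covered; preference 16% not lower than 12% → no reduction. → 12%.
Line B: metalworking → 13.02; hand-operated → 13.02.03; new → 13.02.03.01. Scheduled 25%. quota on 13.02.03.01 open → in-quota 6%; anti-dumping (Dorestad, 13.02.03): +6%; total 6% + 6% = 12%. → 12%.
Line C: metalworking → 13.02; hand-operated → 13.02.03; as parts → 13.02.03.03. Scheduled 26%. No special measure applies. → 26%.
Line D: metalworking → 13.02; hand-operated → 13.02.03; reconditioned → 13.02.03.02. Scheduled 31%. No special measure applies. → 31%.
Line E: metalworking → 13.02; pneumatic → 13.02.04; as parts → 13.02.04.02. Scheduled 5%. Pellucia agreement on 13.01: 13.02.04.02 not covered; Pellucia agreement on 13.02.02.01: 13.02.04.02 not covered. → 5%.
Sum: 12% + 12% + 26% + 31% + 5% = 86%.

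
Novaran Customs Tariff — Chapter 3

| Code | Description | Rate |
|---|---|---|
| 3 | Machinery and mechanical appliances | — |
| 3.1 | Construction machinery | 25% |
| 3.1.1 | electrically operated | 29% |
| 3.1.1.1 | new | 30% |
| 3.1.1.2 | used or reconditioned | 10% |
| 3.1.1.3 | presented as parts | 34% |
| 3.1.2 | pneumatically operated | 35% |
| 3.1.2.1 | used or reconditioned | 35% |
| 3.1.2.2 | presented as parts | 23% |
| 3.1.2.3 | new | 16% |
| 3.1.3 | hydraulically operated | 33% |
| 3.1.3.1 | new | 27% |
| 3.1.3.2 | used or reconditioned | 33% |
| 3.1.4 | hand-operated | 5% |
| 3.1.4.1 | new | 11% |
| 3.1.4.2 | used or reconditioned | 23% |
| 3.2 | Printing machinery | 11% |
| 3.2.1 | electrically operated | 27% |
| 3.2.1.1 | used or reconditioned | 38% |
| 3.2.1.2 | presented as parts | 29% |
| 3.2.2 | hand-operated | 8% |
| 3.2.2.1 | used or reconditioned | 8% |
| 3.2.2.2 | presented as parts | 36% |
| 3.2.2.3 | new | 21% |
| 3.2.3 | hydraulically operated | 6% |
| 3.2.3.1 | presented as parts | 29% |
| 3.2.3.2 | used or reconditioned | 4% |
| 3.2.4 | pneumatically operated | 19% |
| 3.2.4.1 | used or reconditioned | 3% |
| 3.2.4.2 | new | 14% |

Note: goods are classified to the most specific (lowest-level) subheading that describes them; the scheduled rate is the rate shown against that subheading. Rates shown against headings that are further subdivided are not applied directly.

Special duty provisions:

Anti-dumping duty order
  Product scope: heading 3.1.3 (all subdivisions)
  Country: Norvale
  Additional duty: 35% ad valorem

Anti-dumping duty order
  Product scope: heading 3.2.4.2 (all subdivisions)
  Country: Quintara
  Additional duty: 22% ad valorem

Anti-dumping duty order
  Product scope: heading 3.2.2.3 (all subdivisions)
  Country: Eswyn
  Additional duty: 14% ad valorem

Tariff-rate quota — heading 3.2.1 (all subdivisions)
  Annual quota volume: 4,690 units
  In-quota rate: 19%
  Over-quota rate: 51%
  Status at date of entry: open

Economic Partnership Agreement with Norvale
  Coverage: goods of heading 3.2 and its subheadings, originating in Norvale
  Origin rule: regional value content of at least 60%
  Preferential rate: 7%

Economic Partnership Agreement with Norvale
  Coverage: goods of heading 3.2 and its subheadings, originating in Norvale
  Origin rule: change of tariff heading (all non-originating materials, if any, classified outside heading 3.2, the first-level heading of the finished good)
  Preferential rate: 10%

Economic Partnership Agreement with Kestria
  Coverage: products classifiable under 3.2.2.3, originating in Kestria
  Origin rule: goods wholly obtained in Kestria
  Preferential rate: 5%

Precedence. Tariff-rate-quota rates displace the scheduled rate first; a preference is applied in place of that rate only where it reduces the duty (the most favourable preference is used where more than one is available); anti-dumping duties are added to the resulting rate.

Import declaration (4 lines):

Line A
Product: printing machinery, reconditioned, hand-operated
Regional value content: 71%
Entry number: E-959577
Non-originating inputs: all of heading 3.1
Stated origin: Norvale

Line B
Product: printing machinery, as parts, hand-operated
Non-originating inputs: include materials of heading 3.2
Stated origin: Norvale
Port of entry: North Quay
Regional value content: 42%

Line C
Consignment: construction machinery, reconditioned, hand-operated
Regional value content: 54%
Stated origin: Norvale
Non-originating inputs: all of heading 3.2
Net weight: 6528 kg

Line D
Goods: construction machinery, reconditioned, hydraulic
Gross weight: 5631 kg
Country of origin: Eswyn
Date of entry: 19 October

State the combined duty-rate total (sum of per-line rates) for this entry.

Line A: printing → 3.2; hand-operated → 3.2.2; reconditioned → 3.2.2.1. Scheduled 8%. Norvale agreement on 3.2: RVC ≥ 60% → 7% available; Norvale agreement on 3.2: CTH met → 10% available; preferential 7%. → 7%.
Line B: printing → 3.2; hand-operated → 3.2.2; as parts → 3.2.2.2. Scheduled 36%. Norvale agreement on 3.2: RVC < 60%; Norvale agreement on 3.2: CTH not met. → 36%.
Line C: construction → 3.1; hand-operated → 3.1.4; reconditioned → 3.1.4.2. Scheduled 23%. Norvale agreement on 3.2: 3.1.4.2 not covered; Norvale agreement on 3.2: 3.1.4.2 not covered. → 23%.
Line D: construction → 3.1; hydraulic → 3.1.3; reconditioned → 3.1.3.2. Scheduled 33%. No special measure applies. → 33%.
Sum: 7% + 36% + 23% + 33% = 99%.

99%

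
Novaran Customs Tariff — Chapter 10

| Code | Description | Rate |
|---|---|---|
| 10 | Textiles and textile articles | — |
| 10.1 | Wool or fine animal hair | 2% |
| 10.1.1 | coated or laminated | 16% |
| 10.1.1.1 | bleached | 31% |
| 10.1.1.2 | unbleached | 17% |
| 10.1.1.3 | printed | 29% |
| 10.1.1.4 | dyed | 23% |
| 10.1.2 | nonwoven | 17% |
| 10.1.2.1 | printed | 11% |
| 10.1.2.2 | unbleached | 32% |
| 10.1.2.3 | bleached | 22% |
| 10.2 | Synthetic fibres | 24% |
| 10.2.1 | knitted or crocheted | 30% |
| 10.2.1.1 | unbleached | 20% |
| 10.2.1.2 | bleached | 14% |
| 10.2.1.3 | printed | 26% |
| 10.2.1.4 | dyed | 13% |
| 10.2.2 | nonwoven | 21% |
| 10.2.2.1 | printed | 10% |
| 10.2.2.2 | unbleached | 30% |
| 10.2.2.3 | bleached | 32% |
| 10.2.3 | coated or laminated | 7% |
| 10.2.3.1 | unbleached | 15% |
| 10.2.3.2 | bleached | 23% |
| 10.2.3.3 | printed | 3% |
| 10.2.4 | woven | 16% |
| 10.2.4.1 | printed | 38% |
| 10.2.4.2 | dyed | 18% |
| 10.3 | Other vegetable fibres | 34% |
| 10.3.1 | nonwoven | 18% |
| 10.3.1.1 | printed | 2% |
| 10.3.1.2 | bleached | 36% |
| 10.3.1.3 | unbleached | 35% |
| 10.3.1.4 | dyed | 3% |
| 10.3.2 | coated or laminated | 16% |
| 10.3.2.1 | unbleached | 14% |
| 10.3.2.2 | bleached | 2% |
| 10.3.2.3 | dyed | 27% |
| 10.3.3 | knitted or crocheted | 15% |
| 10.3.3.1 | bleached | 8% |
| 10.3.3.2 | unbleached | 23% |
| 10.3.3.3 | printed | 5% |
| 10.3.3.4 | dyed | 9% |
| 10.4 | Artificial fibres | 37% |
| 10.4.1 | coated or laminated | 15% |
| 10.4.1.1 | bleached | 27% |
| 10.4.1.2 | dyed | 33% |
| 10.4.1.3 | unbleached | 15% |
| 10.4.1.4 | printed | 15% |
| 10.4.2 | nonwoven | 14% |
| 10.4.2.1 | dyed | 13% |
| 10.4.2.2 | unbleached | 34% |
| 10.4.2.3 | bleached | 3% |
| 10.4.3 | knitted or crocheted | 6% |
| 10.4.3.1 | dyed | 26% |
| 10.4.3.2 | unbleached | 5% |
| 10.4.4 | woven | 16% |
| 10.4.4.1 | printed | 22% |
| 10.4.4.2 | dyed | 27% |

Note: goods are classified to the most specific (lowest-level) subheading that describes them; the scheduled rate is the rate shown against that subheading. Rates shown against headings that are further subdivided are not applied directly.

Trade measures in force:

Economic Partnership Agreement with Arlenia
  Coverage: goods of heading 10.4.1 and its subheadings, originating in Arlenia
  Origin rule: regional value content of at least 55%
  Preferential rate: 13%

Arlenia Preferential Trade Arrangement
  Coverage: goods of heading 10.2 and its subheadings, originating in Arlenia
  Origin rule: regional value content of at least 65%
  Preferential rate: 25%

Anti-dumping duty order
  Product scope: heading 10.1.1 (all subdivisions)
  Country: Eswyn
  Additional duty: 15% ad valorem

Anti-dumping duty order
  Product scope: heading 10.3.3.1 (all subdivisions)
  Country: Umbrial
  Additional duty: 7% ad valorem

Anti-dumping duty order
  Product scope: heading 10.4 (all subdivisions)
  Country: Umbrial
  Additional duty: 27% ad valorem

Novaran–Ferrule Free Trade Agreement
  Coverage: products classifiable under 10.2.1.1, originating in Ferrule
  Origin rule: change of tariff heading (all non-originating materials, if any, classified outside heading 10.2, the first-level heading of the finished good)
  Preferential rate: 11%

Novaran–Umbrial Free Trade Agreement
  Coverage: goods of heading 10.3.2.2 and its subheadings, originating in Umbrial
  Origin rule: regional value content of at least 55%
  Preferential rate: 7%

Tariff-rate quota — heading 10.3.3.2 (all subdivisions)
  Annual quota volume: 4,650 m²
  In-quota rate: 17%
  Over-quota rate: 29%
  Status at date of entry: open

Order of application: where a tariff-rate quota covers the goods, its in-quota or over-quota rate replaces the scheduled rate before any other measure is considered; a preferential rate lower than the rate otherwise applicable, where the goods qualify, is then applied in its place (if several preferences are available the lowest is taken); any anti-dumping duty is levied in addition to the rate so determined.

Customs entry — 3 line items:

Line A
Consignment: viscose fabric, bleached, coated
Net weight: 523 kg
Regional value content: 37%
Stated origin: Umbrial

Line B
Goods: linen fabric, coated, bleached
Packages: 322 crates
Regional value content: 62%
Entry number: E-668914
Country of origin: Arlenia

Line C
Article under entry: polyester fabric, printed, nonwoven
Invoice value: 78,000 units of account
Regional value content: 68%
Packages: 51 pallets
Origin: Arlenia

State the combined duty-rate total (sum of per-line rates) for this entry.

Line A: viscose → 10.4; coated → 10.4.1; bleached → 10.4.1.1. Scheduled 27%. Umbrial agreement on 10.3.2.2: 10.4.1.1 not covered; anti-dumping (Umbrial, 10.4): +27%; total 27% + 27% = 54%. → 54%.
Line B: linen → 10.3; coated → 10.3.2; bleached → 10.3.2.2. Scheduled 2%. Arlenia agreement on 10.4.1: 10.3.2.2 not covered; Arlenia agreement on 10.2: 10.3.2.2 not covered. → 2%.
Line C: polyester → 10.2; nonwoven → 10.2.2; printed → 10.2.2.1. Scheduled 10%. Arlenia agreement on 10.4.1: 10.2.2.1 not covered; Arlenia agreement on 10.2: RVC ≥ 65% → 25% available; preference 25% not lower than 10% → no reduction. → 10%.
Sum: 54% + 2% + 10% = 66%.

66%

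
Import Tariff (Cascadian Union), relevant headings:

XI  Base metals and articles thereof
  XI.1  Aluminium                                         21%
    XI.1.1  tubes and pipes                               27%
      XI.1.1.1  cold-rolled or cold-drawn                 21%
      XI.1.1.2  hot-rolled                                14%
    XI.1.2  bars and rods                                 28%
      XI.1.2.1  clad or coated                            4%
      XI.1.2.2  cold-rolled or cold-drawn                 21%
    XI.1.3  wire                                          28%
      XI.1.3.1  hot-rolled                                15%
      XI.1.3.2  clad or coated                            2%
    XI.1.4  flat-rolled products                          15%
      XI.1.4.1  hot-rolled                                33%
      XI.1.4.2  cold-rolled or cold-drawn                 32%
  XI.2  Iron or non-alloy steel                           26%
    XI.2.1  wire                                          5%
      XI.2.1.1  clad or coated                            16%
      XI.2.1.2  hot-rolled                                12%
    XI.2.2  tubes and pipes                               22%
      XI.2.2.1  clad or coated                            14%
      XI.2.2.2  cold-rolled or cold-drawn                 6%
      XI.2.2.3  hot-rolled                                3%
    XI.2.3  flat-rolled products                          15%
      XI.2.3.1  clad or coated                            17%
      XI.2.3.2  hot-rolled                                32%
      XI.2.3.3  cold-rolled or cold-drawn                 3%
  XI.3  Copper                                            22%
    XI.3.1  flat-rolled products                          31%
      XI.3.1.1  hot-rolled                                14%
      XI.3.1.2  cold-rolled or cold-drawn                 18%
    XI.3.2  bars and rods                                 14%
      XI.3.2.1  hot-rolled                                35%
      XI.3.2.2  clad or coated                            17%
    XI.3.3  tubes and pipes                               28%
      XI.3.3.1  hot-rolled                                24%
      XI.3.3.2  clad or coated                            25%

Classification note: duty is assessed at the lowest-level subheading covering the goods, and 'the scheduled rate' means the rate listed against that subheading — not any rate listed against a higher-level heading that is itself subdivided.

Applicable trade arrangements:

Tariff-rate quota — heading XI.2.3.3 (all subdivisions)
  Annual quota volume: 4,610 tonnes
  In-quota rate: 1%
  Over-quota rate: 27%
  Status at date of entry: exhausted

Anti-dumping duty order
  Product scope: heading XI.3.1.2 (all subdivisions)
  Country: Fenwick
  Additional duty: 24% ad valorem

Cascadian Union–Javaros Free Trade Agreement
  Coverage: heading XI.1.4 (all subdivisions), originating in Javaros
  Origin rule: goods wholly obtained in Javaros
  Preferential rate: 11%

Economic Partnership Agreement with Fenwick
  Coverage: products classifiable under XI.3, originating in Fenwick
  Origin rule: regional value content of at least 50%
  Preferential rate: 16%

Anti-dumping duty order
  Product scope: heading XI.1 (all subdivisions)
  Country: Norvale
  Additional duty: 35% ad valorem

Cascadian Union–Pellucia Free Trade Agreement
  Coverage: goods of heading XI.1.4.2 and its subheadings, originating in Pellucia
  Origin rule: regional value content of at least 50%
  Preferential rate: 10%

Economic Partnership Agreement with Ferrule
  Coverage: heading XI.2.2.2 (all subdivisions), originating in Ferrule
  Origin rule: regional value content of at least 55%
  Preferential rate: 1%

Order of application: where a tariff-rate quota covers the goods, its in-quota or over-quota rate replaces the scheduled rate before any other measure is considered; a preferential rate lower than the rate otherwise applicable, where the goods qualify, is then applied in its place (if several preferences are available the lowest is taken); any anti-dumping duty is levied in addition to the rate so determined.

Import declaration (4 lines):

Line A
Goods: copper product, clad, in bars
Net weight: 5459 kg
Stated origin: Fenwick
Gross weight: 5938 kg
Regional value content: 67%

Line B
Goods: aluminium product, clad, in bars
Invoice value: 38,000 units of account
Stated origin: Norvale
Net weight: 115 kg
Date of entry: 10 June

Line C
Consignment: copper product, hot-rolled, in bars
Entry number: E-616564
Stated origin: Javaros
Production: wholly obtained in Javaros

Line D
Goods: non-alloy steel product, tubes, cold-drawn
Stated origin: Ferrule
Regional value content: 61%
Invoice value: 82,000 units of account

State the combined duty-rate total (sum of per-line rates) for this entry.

Line A: copper → XI.3; in bars → XI.3.2; clad → XI.3.2.2. Scheduled 17%. Fenwick agreement on XI.3: RVC ≥ 50% → 16% available; preferential 16%. → 16%.
Line B: aluminium → XI.1; in bars → XI.1.2; clad → XI.1.2.1. Scheduled 4%. anti-dumping (Norvale, XI.1): +35%; total 4% + 35% = 39%. → 39%.
Line C: copper → XI.3; in bars → XI.3.2; hot-rolled → XI.3.2.1. Scheduled 35%. Javaros agreement on XI.1.4: XI.3.2.1 not covered. → 35%.
Line D: non-alloy steel → XI.2; tubes → XI.2.2; cold-drawn → XI.2.2.2. Scheduled 6%. Ferrule agreement on XI.2.2.2: RVC ≥ 55% → 1% available; preferential 1%. → 1%.
Sum: 16% + 39% + 35% + 1% = 91%.

91%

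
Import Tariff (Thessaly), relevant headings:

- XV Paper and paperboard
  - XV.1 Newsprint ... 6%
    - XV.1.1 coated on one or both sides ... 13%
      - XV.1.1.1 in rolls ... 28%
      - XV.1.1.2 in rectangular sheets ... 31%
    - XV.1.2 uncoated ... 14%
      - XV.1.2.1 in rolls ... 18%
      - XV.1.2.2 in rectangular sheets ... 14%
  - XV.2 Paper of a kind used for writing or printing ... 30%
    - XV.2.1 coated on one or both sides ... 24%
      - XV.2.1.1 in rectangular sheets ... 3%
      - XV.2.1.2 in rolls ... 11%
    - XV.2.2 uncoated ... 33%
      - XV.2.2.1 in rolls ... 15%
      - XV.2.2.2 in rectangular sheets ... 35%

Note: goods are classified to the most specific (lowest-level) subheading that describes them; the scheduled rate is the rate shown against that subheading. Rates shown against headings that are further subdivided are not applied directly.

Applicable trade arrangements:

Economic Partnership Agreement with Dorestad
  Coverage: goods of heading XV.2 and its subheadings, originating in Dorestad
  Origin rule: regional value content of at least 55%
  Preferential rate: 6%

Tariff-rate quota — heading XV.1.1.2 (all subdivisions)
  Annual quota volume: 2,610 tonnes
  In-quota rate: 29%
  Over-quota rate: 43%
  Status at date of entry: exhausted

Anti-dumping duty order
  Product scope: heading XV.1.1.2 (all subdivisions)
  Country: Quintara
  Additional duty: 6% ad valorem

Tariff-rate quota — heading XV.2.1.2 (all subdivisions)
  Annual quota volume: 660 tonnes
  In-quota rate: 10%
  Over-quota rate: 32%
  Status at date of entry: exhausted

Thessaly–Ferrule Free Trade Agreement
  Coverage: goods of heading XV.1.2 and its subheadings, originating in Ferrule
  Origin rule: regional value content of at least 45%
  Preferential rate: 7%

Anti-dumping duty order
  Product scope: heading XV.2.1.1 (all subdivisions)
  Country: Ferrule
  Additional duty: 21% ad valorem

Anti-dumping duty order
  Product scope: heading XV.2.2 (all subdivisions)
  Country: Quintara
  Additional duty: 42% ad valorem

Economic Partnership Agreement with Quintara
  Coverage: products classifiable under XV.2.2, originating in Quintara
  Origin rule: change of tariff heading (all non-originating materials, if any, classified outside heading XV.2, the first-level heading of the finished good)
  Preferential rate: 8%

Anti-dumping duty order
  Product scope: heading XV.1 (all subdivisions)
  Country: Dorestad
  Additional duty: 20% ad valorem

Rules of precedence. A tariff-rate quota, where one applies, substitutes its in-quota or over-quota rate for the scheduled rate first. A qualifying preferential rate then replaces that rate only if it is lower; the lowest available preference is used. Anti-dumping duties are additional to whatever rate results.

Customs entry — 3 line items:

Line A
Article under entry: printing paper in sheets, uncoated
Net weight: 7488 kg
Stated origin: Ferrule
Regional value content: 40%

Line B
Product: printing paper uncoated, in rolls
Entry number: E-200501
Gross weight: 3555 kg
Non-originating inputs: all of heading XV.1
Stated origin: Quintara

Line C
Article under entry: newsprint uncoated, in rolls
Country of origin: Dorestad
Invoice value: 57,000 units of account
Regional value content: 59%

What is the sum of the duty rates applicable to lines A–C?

Line A: printing paper → XV.2; uncoated → XV.2.2; in sheets → XV.2.2.2. Scheduled 35%. Ferrule agreement on XV.1.2: XV.2.2.2 not covered. → 35%.
Line B: printing paper → XV.2; uncoated → XV.2.2; in rolls → XV.2.2.1. Scheduled 15%. Quintara agreement on XV.2.2: CTH met → 8% available; preferential 8%; anti-dumping (Quintara, XV.2.2): +42%; total 8% + 42% = 50%. → 50%.
Line C: newsprint → XV.1; uncoated → XV.1.2; in rolls → XV.1.2.1. Scheduled 18%. Dorestad agreement on XV.2: XV.1.2.1 not covered; anti-dumping (Dorestad, XV.1): +20%; total 18% + 20% = 38%. → 38%.
Sum: 35% + 50% + 38% = 123%.

123%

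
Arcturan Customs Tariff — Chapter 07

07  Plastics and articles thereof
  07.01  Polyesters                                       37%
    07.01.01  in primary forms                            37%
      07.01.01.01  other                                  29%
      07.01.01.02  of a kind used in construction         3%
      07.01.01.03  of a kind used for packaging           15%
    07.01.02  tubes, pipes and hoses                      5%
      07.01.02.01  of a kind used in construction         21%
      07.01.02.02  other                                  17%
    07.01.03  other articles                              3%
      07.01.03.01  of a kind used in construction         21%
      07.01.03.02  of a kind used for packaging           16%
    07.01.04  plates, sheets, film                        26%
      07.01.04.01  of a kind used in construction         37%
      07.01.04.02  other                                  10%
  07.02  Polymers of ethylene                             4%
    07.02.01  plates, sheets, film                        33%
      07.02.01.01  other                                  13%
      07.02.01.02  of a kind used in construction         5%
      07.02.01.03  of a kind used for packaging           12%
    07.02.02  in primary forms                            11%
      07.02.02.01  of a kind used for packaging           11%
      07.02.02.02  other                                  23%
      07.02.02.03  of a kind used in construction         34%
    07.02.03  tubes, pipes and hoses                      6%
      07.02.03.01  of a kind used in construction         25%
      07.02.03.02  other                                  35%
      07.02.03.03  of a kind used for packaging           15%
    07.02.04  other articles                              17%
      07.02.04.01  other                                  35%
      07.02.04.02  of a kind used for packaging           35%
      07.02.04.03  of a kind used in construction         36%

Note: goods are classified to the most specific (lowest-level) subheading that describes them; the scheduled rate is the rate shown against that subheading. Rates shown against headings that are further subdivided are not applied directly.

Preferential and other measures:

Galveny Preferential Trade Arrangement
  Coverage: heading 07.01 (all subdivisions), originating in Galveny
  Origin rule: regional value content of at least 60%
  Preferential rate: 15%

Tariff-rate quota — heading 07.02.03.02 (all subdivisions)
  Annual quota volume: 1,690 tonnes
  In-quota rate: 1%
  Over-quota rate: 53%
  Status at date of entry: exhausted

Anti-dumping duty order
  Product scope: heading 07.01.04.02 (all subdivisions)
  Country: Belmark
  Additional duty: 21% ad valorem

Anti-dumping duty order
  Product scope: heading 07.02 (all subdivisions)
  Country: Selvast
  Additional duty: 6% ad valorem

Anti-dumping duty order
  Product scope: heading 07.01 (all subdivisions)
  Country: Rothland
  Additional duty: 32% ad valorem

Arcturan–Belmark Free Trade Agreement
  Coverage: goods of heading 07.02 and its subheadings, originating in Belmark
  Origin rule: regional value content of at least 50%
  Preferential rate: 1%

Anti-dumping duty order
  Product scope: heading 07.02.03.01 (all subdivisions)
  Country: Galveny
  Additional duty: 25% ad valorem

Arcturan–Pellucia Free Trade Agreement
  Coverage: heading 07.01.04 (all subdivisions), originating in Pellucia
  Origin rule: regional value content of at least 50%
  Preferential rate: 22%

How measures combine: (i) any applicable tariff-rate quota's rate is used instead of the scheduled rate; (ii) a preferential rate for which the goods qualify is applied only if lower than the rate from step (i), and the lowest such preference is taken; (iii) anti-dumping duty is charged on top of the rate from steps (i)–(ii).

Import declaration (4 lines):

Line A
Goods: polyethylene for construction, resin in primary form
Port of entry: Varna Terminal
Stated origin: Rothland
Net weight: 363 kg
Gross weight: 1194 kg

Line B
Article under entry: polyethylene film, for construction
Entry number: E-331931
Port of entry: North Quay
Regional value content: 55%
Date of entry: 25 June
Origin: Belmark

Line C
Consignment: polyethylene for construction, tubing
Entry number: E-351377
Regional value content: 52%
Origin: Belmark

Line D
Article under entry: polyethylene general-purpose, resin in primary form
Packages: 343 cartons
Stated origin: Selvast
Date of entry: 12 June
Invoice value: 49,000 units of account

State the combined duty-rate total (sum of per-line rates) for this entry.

Line A: polyethylene → 07.02; resin in primary form → 07.02.02; for construction → 07.02.02.03. Scheduled 34%. No special measure applies. → 34%.
Line B: polyethylene → 07.02; film → 07.02.01; for construction → 07.02.01.02. Scheduled 5%. Belmark agreement on 07.02: RVC ≥ 50% → 1% available; preferential 1%. → 1%.
Line C: polyethylene → 07.02; tubing → 07.02.03; for construction → 07.02.03.01. Scheduled 25%. Belmark agreement on 07.02: RVC ≥ 50% → 1% available; preferential 1%. → 1%.
Line D: polyethylene → 07.02; resin in primary form → 07.02.02; general-purpose → 07.02.02.02. Scheduled 23%. anti-dumping (Selvast, 07.02): +6%; total 23% + 6% = 29%. → 29%.
Sum: 34% + 1% + 1% + 29% = 65%.

65%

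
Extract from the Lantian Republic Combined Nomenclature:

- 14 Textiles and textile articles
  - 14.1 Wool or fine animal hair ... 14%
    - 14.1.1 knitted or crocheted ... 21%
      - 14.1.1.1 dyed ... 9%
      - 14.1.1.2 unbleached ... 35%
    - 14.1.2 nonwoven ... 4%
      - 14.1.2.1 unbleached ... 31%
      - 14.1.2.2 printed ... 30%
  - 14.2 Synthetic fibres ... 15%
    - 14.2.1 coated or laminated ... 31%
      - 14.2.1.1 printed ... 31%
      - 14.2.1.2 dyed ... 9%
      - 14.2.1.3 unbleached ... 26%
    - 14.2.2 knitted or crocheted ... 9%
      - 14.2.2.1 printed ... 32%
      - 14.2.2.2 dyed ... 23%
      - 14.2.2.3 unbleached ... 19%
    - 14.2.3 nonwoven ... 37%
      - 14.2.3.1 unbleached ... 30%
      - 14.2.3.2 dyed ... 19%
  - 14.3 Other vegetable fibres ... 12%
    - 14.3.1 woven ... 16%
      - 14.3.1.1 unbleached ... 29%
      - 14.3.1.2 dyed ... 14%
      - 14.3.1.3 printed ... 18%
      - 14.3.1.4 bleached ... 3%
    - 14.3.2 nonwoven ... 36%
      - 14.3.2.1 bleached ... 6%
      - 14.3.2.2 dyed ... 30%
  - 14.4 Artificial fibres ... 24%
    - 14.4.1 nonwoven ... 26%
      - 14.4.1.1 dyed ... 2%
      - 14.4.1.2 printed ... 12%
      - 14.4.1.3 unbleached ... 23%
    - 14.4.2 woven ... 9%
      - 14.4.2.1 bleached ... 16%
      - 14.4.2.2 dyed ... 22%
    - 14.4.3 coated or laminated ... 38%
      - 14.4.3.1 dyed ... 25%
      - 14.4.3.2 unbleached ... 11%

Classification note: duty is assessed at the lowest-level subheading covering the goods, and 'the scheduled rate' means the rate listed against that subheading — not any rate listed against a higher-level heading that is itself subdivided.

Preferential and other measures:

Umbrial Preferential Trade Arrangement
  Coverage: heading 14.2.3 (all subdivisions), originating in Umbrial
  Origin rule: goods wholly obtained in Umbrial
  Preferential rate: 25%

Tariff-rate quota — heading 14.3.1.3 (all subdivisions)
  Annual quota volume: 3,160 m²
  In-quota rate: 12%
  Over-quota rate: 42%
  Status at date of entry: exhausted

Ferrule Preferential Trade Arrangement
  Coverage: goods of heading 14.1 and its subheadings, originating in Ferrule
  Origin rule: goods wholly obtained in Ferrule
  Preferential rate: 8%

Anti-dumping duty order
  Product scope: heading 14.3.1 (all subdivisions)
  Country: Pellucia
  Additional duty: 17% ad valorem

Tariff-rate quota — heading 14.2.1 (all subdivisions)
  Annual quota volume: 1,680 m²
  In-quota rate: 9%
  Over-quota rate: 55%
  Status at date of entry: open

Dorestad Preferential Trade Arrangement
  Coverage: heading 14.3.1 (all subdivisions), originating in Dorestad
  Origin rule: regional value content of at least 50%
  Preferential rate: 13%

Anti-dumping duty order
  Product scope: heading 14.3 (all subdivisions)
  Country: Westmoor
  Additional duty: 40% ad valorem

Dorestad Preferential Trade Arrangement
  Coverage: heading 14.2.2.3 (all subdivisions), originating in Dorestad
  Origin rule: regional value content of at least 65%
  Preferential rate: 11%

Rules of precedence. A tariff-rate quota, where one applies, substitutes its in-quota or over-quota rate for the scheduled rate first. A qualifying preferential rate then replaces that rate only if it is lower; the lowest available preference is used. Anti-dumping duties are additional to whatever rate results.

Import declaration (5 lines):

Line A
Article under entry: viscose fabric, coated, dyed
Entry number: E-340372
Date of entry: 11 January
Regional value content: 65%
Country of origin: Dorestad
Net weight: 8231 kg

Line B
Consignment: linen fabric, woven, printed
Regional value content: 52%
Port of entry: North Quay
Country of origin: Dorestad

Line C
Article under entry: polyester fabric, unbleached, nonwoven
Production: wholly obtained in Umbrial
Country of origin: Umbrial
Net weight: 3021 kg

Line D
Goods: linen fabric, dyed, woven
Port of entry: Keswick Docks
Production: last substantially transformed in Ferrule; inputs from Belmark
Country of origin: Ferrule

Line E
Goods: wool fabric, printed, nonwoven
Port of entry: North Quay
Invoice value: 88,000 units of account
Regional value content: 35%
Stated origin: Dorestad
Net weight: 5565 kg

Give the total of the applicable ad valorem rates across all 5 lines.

107%

Line A: viscose → 14.4; coated → 14.4.3; dyed → 14.4.3.1. Scheduled 25%. Dorestad agreement on 14.3.1: 14.4.3.1 not covered; Dorestad agreement on 14.2.2.3: 14.4.3.1 not covered. → 25%.
Line B: linen → 14.3; woven → 14.3.1; printed → 14.3.1.3. Scheduled 18%. quota on 14.3.1.3 exhausted → over-quota 42%; Dorestad agreement on 14.3.1: RVC ≥ 50% → 13% available; Dorestad agreement on 14.2.2.3: 14.3.1.3 not covered; preferential 13%. → 13%.
Line C: polyester → 14.2; nonwoven → 14.2.3; unbleached → 14.2.3.1. Scheduled 30%. Umbrial agreement on 14.2.3: wholly obtained → 25% available; preferential 25%. → 25%.
Line D: linen → 14.3; woven → 14.3.1; dyed → 14.3.1.2. Scheduled 14%. Ferrule agreement on 14.1: 14.3.1.2 not covered. → 14%.
Line E: wool → 14.1; nonwoven → 14.1.2; printed → 14.1.2.2. Scheduled 30%. Dorestad agreement on 14.3.1: 14.1.2.2 not covered; Dorestad agreement on 14.2.2.3: 14.1.2.2 not covered. → 30%.
Sum: 25% + 13% + 25% + 14% + 30% = 107%.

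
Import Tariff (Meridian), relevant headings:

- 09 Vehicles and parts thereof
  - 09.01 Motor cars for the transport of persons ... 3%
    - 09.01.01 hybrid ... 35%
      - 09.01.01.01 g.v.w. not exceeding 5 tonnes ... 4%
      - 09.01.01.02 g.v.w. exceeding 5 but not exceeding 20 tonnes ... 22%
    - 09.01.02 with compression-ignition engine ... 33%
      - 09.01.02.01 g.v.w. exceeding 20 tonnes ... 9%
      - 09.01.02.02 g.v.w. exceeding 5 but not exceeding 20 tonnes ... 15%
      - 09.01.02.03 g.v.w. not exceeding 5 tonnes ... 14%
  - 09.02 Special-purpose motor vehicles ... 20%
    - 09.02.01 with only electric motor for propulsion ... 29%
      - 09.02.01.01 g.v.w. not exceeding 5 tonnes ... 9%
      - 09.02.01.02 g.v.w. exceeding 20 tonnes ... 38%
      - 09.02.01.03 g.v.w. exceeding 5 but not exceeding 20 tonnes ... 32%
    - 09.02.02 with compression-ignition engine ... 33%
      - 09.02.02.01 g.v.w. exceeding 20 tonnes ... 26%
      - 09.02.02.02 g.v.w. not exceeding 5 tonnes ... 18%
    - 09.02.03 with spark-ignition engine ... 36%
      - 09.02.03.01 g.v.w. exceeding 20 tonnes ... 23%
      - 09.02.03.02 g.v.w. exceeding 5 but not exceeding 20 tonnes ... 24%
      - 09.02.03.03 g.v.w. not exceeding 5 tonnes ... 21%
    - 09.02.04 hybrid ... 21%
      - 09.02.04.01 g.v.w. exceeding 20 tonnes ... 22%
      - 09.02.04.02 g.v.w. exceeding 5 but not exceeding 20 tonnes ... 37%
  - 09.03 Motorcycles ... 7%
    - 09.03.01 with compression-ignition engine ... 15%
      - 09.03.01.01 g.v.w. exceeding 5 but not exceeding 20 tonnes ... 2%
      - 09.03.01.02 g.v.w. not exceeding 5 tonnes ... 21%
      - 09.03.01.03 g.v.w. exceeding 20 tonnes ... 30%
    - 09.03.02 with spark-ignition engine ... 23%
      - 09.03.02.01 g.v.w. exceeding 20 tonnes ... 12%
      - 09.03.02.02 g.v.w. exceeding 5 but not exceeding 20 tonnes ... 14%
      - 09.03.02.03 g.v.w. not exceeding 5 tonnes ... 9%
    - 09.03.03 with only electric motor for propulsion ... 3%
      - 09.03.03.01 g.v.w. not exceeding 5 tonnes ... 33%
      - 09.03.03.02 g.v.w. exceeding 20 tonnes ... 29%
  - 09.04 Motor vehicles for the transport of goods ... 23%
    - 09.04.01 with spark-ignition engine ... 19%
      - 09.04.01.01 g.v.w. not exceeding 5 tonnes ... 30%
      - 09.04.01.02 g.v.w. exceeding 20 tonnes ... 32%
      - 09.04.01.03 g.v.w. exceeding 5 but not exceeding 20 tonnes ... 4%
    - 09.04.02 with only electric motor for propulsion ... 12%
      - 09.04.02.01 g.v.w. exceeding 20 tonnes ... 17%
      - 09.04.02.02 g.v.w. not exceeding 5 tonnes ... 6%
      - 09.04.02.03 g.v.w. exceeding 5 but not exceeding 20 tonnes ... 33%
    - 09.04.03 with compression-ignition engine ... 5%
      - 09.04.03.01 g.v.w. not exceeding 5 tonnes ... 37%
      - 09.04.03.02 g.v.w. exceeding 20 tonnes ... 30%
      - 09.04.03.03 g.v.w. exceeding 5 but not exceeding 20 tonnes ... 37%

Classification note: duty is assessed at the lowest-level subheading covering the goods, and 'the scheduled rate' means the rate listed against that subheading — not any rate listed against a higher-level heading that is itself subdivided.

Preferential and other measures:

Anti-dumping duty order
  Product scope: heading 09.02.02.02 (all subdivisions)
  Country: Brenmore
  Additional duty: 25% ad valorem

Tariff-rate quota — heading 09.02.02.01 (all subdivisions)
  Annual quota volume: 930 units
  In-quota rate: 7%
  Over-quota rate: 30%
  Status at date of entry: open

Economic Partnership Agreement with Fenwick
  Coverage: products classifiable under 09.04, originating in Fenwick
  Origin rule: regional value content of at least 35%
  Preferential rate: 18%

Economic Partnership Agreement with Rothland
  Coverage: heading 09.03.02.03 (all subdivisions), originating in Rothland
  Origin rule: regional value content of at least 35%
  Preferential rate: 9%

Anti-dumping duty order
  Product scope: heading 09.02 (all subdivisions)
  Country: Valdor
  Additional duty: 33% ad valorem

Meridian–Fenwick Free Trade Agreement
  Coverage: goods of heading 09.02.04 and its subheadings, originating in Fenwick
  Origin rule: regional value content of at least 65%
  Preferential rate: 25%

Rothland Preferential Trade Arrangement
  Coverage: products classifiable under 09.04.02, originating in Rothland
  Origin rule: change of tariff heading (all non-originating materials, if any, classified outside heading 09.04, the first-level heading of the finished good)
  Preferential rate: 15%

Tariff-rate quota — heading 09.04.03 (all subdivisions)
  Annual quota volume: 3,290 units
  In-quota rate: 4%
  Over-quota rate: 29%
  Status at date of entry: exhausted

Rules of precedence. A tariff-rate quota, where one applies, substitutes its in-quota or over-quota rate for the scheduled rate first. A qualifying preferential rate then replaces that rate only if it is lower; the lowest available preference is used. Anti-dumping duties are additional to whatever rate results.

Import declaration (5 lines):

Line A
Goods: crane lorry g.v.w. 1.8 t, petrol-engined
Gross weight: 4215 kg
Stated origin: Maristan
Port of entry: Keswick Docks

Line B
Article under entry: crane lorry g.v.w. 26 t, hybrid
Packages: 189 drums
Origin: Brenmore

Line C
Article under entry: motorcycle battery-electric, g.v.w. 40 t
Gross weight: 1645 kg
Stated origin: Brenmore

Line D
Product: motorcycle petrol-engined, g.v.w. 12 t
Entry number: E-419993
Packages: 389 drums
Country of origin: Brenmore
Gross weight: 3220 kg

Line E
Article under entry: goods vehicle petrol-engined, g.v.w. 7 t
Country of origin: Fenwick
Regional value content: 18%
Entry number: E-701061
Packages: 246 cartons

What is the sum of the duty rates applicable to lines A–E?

Line A: crane lorry → 09.02; petrol-engined → 09.02.03; g.v.w. 1.8 t → 09.02.03.03. Scheduled 21%. No special measure applies. → 21%.
Line B: crane lorry → 09.02; hybrid → 09.02.04; g.v.w. 26 t → 09.02.04.01. Scheduled 22%. No special measure applies. → 22%.
Line C: motorcycle → 09.03; battery-electric → 09.03.03; g.v.w. 40 t → 09.03.03.02. Scheduled 29%. No special measure applies. → 29%.
Line D: motorcycle → 09.03; petrol-engined → 09.03.02; g.v.w. 12 t → 09.03.02.02. Scheduled 14%. No special measure applies. → 14%.
Line E: goods vehicle → 09.04; petrol-engined → 09.04.01; g.v.w. 7 t → 09.04.01.03. Scheduled 4%. Fenwick agreement on 09.04: RVC < 35%; Fenwick agreement on 09.02.04: 09.04.01.03 not covered. → 4%.
Sum: 21% + 22% + 29% + 14% + 4% = 90%.

90%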